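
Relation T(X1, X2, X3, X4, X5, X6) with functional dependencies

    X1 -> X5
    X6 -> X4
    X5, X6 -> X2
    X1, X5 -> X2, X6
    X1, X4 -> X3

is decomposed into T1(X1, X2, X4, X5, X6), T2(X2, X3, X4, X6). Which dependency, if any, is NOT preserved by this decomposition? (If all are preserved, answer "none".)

X1, X4 -> X3

Check X1, X4 → X3: no single fragment contains all of {X1, X3, X4}, and the restricted closure of {X1, X4} across the fragments never reaches {X3}.
X1 → X5 is preserved.
X6 → X4 is preserved.
X5, X6 → X2 is preserved.
X1, X5 → X2, X6 is preserved.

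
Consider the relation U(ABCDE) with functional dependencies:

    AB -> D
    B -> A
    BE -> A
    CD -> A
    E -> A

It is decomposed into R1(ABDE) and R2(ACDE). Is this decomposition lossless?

Common attributes: R1 ∩ R2 = {ADE}.
No dependency enlarges {ADE}, so (ADE)⁺ = {ADE}.
The closure contains neither all of R1 = {ABDE} nor all of R2 = {ACDE}, so the common attributes are not a superkey of either fragment. The join is lossy.

No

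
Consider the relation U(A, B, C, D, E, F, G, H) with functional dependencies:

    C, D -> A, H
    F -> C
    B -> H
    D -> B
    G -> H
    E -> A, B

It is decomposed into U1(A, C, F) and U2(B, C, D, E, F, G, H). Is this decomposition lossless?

No

Common attributes: U1 ∩ U2 = {C, F}.
No dependency enlarges {C, F}, so (C, F)⁺ = {C, F}.
The closure contains neither all of U1 = {A, C, F} nor all of U2 = {B, C, D, E, F, G, H}, so the common attributes are not a superkey of either fragment. The join is lossy.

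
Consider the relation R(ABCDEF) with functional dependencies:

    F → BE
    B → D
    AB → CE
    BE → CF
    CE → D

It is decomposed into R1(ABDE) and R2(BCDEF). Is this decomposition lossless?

Common attributes: R1 ∩ R2 = {BDE}.
Closure of {BDE}: BE → CF applies, adding CF. So (BDE)⁺ = {BCDEF}.
This closure contains every attribute of R2, so R1 ∩ R2 → R2. The join is lossless.

Yes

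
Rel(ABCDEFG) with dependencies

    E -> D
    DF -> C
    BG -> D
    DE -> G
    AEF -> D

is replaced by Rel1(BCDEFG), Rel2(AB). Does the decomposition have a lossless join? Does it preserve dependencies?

Lossless test: (B)⁺ = {B}, which is a superkey of neither fragment — lossy.
Dependency preservation: AEF → D is not contained in any single fragment, but the restricted closure of its left-hand side across the fragments still reaches the right-hand side; the remaining FDs each lie inside some fragment. All dependencies are preserved.

lossy but dependency-preserving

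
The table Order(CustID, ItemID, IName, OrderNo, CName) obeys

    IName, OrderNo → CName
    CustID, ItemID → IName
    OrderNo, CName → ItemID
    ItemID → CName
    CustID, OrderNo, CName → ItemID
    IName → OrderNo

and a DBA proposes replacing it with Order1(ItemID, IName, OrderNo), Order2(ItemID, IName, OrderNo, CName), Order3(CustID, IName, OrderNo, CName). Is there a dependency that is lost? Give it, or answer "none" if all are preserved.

Check CustID, ItemID → IName: no single fragment contains all of {CustID, ItemID, IName}, and the restricted closure of {CustID, ItemID} across the fragments never reaches {IName}.
IName, OrderNo → CName is preserved.
OrderNo, CName → ItemID is preserved.
ItemID → CName is preserved.
CustID, OrderNo, CName → ItemID is preserved.
IName → OrderNo is preserved.

CustID, ItemID → IName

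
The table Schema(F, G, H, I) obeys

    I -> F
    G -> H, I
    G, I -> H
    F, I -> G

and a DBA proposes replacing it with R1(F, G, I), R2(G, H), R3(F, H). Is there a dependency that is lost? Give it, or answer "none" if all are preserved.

none

I → F lies within R1.
G → H, I: restricted closure across fragments reaches H, I.
G, I → H: restricted closure across fragments reaches H.
F, I → G lies within R1.
Every dependency is enforceable on the fragments, so the decomposition is dependency-preserving.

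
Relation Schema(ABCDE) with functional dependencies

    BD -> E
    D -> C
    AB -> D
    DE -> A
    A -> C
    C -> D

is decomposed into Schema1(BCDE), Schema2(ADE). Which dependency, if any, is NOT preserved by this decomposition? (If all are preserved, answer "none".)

none

BD → E lies within Schema1.
D → C lies within Schema1.
AB → D: restricted closure across fragments reaches D.
DE → A lies within Schema2.
A → C: restricted closure across fragments reaches C.
C → D lies within Schema1.
Every dependency is enforceable on the fragments, so the decomposition is dependency-preserving.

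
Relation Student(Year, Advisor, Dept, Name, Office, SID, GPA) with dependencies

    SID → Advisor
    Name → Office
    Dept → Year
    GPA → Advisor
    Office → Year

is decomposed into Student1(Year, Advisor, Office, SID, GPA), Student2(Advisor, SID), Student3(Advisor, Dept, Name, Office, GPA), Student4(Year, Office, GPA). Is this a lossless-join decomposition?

Chase test. Columns are Year, Advisor, Dept, Name, Office, SID, GPA; row i has aⱼ where attribute j ∈ Studenti, else bᵢⱼ.
Initial tableau (one row per fragment):
  row 1: a1 a2 b13 b14 a5 a6 a7
  row 2: b21 a2 b23 b24 b25 a6 b27
  row 3: b31 a2 a3 a4 a5 b36 a7
  row 4: a1 b42 b43 b44 a5 b46 a7
Rows 1 and 4 agree on GPA; apply GPA→Advisor and equate their Advisor entries.
Rows 1 and 3 agree on Office; apply Office→Year and equate their Year entries.
No row becomes fully distinguished — the join is lossy.

No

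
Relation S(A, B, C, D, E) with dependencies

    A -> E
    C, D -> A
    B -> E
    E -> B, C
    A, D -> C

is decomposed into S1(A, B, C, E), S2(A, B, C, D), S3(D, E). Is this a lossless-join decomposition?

Chase test. Columns are A, B, C, D, E; row i has aⱼ where attribute j ∈ Si, else bᵢⱼ.
Initial tableau (one row per fragment):
  row 1: a1 a2 a3 b14 a5
  row 2: a1 a2 a3 a4 b25
  row 3: b31 b32 b33 a4 a5
Rows 1 and 2 agree on A; apply A→E and equate their E entries.
Rows 1 and 3 agree on E; apply E→B, C and equate their B, C entries.
Rows 2 and 3 agree on C, D; apply C, D→A and equate their A entries.
Row 2 is now all distinguished symbols — the join is lossless.

Yes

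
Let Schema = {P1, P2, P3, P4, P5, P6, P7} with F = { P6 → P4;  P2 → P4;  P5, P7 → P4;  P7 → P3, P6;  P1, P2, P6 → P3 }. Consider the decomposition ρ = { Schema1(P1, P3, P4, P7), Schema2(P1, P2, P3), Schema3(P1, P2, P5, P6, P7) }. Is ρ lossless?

Chase test. Columns are P1, P2, P3, P4, P5, P6, P7; row i has aⱼ where attribute j ∈ Schemai, else bᵢⱼ.
Initial tableau (one row per fragment):
  row 1: a1 b12 a3 a4 b15 b16 a7
  row 2: a1 a2 a3 b24 b25 b26 b27
  row 3: a1 a2 b33 b34 a5 a6 a7
Rows 2 and 3 agree on P2; apply P2→P4 and equate their P4 entries.
Rows 1 and 3 agree on P7; apply P7→P3, P6 and equate their P3, P6 entries.
Rows 1 and 3 agree on P6; apply P6→P4 and equate their P4 entries.
Row 3 is now all distinguished symbols — the join is lossless.

Yes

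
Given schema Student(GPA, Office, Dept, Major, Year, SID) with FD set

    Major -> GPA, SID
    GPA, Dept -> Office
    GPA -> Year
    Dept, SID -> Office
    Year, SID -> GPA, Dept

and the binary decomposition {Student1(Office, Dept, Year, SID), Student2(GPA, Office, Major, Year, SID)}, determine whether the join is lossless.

Yes

Common attributes: Student1 ∩ Student2 = {Office, Year, SID}.
Closure of {Office, Year, SID}: Year, SID → GPA, Dept applies, adding GPA, Dept. So (Office, Year, SID)⁺ = {GPA, Office, Dept, Year, SID}.
This closure contains every attribute of Student1, so Student1 ∩ Student2 → Student1. The join is lossless.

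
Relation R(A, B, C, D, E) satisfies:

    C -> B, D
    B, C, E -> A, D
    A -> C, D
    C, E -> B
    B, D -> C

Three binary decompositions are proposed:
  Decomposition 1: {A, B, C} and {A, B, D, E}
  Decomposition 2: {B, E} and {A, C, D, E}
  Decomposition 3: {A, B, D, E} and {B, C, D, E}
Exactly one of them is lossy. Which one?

Decomposition 2

Decomposition 1: common = {A, B}, closure = {A, B, C, D} → lossless.
Decomposition 2: common = {E}, closure = {E} → lossy.
Decomposition 3: common = {B, D, E}, closure = {A, B, C, D, E} → lossless.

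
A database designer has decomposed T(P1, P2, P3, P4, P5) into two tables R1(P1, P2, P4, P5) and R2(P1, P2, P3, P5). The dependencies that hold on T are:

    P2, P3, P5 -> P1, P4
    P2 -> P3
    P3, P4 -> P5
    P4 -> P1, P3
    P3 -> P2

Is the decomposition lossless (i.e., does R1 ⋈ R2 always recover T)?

Yes

Common attributes: R1 ∩ R2 = {P1, P2, P5}.
Closure of {P1, P2, P5}: P2 → P3 applies, adding P3; P2, P3, P5 → P1, P4 applies, adding P4. So (P1, P2, P5)⁺ = {P1, P2, P3, P4, P5}.
This closure contains every attribute of R1, so R1 ∩ R2 → R1. The join is lossless.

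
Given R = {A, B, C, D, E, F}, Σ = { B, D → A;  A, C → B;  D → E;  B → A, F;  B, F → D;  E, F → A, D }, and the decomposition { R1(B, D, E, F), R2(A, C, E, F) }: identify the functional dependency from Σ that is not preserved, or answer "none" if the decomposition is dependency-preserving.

A, C → B

Check A, C → B: no single fragment contains all of {A, B, C}, and the restricted closure of {A, C} across the fragments never reaches {B}.
B, D → A is preserved.
D → E is preserved.
B → A, F is preserved.
B, F → D is preserved.
E, F → A, D is preserved.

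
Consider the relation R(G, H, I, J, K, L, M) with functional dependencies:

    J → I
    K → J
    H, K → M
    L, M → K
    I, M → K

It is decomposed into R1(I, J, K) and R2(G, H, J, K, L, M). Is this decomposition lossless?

Common attributes: R1 ∩ R2 = {J, K}.
Closure of {J, K}: J → I applies, adding I. So (J, K)⁺ = {I, J, K}.
This closure contains every attribute of R1, so R1 ∩ R2 → R1. The join is lossless.

Yes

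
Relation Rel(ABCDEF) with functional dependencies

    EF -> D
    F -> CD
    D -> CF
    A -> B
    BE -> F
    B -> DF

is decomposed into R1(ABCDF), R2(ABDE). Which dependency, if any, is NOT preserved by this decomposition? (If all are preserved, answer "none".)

EF → D: restricted closure across fragments reaches D.
F → CD lies within R1.
D → CF lies within R1.
A → B lies within R1.
BE → F: restricted closure across fragments reaches F.
B → DF lies within R1.
Every dependency is enforceable on the fragments, so the decomposition is dependency-preserving.

none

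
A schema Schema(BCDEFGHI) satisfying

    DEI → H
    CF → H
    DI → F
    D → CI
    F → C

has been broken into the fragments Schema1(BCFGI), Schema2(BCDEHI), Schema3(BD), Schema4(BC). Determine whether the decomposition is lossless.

Chase test. Columns are BCDEFGHI; row i has aⱼ where attribute j ∈ Schemai, else bᵢⱼ.
Initial tableau (one row per fragment):
  row 1: a1 a2 b13 b14 a5 a6 b17 a8
  row 2: a1 a2 a3 a4 b25 b26 a7 a8
  row 3: a1 b32 a3 b34 b35 b36 b37 b38
  row 4: a1 a2 b43 b44 b45 b46 b47 b48
Rows 2 and 3 agree on D; apply D→CI and equate their CI entries.
Rows 2 and 3 agree on DI; apply DI→F and equate their F entries.
Rows 2 and 3 agree on CF; apply CF→H and equate their H entries.
No row becomes fully distinguished — the join is lossy.

No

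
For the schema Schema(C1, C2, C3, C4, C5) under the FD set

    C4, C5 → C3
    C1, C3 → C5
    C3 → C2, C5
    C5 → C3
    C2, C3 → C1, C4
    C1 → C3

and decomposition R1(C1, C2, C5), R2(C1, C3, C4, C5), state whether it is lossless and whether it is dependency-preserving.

Lossless test: (C1, C5)⁺ = {C1, C2, C3, C4, C5}, which contains all of one fragment — lossless.
Dependency preservation: C3 → C2, C5; C2, C3 → C1, C4 are not contained in any single fragment, but the restricted closure of each left-hand side across the fragments still reaches the right-hand side; the remaining FDs each lie inside some fragment. All dependencies are preserved.

lossless and dependency-preserving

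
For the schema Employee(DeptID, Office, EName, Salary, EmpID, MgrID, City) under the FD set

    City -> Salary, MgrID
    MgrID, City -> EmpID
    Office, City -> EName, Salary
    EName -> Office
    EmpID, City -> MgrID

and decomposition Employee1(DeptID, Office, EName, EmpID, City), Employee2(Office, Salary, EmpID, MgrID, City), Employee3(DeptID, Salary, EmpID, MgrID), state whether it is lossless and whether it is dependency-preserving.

lossless and dependency-preserving

Lossless test (chase): Rows 1 and 2 agree on City; apply City→Salary, MgrID and equate their Salary, MgrID entries. Rows 1 and 2 agree on Office, City; apply Office, City→EName, Salary and equate their EName, Salary entries. Row 1 is now all distinguished symbols — the join is lossless.
Dependency preservation: Office, City → EName, Salary is not contained in any single fragment, but the restricted closure of its left-hand side across the fragments still reaches the right-hand side; the remaining FDs each lie inside some fragment. All dependencies are preserved.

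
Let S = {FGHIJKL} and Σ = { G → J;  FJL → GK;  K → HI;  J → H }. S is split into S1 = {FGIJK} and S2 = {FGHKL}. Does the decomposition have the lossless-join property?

Yes

Common attributes: S1 ∩ S2 = {FGK}.
Closure of {FGK}: G → J applies, adding J; K → HI applies, adding HI. So (FGK)⁺ = {FGHIJK}.
This closure contains every attribute of S1, so S1 ∩ S2 → S1. The join is lossless.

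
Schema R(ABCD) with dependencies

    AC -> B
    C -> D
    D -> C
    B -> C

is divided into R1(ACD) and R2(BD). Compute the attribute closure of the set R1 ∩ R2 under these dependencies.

CD

R1 ∩ R2 = {D}.
D → C applies, adding C
Closure: {CD}.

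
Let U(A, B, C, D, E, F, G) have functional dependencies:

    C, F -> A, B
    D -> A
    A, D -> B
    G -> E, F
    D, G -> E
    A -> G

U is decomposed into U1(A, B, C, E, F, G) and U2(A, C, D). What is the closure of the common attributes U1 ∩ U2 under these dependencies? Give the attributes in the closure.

U1 ∩ U2 = {A, C}.
A → G applies, adding G
G → E, F applies, adding E, F
C, F → A, B applies, adding B
Closure: {A, B, C, E, F, G}.

A, B, C, E, F, G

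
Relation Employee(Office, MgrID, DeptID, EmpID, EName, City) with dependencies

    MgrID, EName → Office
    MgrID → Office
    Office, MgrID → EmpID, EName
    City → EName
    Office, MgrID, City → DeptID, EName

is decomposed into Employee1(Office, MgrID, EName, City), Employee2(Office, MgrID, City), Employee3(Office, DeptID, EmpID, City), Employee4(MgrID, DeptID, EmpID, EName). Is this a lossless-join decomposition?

No

Chase test. Columns are Office, MgrID, DeptID, EmpID, EName, City; row i has aⱼ where attribute j ∈ Employeei, else bᵢⱼ.
Initial tableau (one row per fragment):
  row 1: a1 a2 b13 b14 a5 a6
  row 2: a1 a2 b23 b24 b25 a6
  row 3: a1 b32 a3 a4 b35 a6
  row 4: b41 a2 a3 a4 a5 b46
Rows 1 and 4 agree on MgrID, EName; apply MgrID, EName→Office and equate their Office entries.
Rows 1 and 2 agree on Office, MgrID; apply Office, MgrID→EmpID, EName and equate their EmpID, EName entries.
Rows 1 and 4 agree on Office, MgrID; apply Office, MgrID→EmpID, EName and equate their EmpID, EName entries.
Rows 1 and 3 agree on City; apply City→EName and equate their EName entries.
Rows 1 and 2 agree on Office, MgrID, City; apply Office, MgrID, City→DeptID, EName and equate their DeptID, EName entries.
No row becomes fully distinguished — the join is lossy.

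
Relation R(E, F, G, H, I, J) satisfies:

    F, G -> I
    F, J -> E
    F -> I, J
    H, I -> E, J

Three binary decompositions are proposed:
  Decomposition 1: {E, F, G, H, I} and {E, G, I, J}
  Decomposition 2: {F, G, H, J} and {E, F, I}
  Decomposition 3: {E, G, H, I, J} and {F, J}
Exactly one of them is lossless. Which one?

Decomposition 2

Decomposition 1: common = {E, G, I}, closure = {E, G, I} → lossy.
Decomposition 2: common = {F}, closure = {E, F, I, J} → lossless.
Decomposition 3: common = {J}, closure = {J} → lossy.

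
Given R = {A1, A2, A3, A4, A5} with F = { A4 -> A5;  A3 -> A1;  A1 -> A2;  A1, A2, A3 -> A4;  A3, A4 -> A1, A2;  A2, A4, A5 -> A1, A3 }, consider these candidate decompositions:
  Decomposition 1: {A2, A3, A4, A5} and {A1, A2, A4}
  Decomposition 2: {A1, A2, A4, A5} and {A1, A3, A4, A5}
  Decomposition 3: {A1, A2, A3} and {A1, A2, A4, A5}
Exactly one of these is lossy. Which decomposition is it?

Decomposition 1: common = {A2, A4}, closure = {A1, A2, A3, A4, A5} → lossless.
Decomposition 2: common = {A1, A4, A5}, closure = {A1, A2, A3, A4, A5} → lossless.
Decomposition 3: common = {A1, A2}, closure = {A1, A2} → lossy.

Decomposition 3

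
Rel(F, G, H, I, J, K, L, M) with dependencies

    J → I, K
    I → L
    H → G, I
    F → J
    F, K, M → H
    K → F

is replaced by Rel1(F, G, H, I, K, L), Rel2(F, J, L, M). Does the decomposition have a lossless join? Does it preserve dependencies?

Lossless test: (F, L)⁺ = {F, I, J, K, L}, which is a superkey of neither fragment — lossy.
Dependency preservation: the restricted closure of {F, K, M} across the fragments never reaches {H}, so F, K, M → H cannot be enforced without a join — not preserved.

lossy and not dependency-preserving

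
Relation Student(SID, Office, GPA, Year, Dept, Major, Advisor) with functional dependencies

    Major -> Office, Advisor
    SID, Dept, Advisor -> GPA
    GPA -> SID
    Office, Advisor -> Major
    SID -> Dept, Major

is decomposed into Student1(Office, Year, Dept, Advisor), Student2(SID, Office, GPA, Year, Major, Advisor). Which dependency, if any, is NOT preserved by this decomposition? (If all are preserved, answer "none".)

SID -> Dept, Major

Check SID → Dept, Major: no single fragment contains all of {SID, Dept, Major}, and the restricted closure of {SID} across the fragments never reaches {Dept, Major}.
Major → Office, Advisor is preserved.
SID, Dept, Advisor → GPA is preserved.
GPA → SID is preserved.
Office, Advisor → Major is preserved.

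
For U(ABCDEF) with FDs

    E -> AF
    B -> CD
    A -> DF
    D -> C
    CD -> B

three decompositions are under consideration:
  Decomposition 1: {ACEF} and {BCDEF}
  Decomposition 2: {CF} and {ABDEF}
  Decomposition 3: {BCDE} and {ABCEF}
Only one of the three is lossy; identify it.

Decomposition 2

Decomposition 1: common = {CEF}, closure = {ABCDEF} → lossless.
Decomposition 2: common = {F}, closure = {F} → lossy.
Decomposition 3: common = {BCE}, closure = {ABCDEF} → lossless.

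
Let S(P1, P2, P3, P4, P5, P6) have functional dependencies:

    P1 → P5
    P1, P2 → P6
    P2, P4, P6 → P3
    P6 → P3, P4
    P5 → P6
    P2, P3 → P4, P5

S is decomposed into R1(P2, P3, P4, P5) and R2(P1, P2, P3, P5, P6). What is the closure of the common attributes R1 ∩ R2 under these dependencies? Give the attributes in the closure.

P2, P3, P4, P5, P6

R1 ∩ R2 = {P2, P3, P5}.
P5 → P6 applies, adding P6
P2, P3 → P4, P5 applies, adding P4
Closure: {P2, P3, P4, P5, P6}.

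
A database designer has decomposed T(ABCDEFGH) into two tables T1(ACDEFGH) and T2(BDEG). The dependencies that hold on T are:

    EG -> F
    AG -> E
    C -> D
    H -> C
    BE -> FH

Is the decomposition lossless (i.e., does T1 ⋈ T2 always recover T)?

No

Common attributes: T1 ∩ T2 = {DEG}.
Closure of {DEG}: EG → F applies, adding F. So (DEG)⁺ = {DEFG}.
The closure contains neither all of T1 = {ACDEFGH} nor all of T2 = {BDEG}, so the common attributes are not a superkey of either fragment. The join is lossy.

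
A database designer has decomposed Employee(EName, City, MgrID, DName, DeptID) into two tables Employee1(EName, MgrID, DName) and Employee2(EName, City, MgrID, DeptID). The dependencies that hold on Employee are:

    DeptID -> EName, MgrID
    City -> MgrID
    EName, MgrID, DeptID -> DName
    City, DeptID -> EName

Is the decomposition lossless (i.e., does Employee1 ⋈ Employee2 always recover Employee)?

No

Common attributes: Employee1 ∩ Employee2 = {EName, MgrID}.
No dependency enlarges {EName, MgrID}, so (EName, MgrID)⁺ = {EName, MgrID}.
The closure contains neither all of Employee1 = {EName, MgrID, DName} nor all of Employee2 = {EName, City, MgrID, DeptID}, so the common attributes are not a superkey of either fragment. The join is lossy.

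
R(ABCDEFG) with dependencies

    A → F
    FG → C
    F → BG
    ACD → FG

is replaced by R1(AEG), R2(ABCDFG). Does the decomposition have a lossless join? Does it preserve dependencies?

Lossless test: (AG)⁺ = {ABCFG}, which is a superkey of neither fragment — lossy.
Dependency preservation: every FD's attributes lie within a single fragment, so each can be enforced locally — preserved.

lossy but dependency-preserving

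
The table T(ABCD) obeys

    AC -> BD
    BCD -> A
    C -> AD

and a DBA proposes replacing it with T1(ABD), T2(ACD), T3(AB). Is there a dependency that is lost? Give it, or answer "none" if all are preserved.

Check AC → BD: no single fragment contains all of {ABCD}, and the restricted closure of {AC} across the fragments never reaches {BD}.
BCD → A is preserved.
C → AD is preserved.

AC -> BD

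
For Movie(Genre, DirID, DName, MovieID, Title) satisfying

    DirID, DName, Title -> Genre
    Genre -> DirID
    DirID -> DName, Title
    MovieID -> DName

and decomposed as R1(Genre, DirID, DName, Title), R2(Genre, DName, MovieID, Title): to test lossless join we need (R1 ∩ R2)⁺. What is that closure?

R1 ∩ R2 = {Genre, DName, Title}.
Genre → DirID applies, adding DirID
Closure: {Genre, DirID, DName, Title}.

Genre, DirID, DName, Title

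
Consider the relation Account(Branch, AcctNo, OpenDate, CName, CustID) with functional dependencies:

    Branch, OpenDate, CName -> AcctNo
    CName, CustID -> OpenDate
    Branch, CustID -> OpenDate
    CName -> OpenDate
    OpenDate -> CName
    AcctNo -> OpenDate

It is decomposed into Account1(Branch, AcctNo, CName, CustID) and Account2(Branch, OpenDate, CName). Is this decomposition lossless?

Common attributes: Account1 ∩ Account2 = {Branch, CName}.
Closure of {Branch, CName}: CName → OpenDate applies, adding OpenDate; Branch, OpenDate, CName → AcctNo applies, adding AcctNo. So (Branch, CName)⁺ = {Branch, AcctNo, OpenDate, CName}.
This closure contains every attribute of Account2, so Account1 ∩ Account2 → Account2. The join is lossless.

Yes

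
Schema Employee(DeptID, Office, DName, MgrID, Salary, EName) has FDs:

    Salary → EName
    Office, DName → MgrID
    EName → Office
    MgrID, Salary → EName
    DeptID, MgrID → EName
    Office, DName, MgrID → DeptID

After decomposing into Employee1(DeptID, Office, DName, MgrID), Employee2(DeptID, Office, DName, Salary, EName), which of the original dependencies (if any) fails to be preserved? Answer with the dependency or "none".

DeptID, MgrID → EName

Check DeptID, MgrID → EName: no single fragment contains all of {DeptID, MgrID, EName}, and the restricted closure of {DeptID, MgrID} across the fragments never reaches {EName}.
Salary → EName is preserved.
Office, DName → MgrID is preserved.
EName → Office is preserved.
MgrID, Salary → EName is preserved.
Office, DName, MgrID → DeptID is preserved.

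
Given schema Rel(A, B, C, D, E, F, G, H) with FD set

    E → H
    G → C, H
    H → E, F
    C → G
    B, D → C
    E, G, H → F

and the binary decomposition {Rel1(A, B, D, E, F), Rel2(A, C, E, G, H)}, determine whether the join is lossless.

No

Common attributes: Rel1 ∩ Rel2 = {A, E}.
Closure of {A, E}: E → H applies, adding H; H → E, F applies, adding F. So (A, E)⁺ = {A, E, F, H}.
The closure contains neither all of Rel1 = {A, B, D, E, F} nor all of Rel2 = {A, C, E, G, H}, so the common attributes are not a superkey of either fragment. The join is lossy.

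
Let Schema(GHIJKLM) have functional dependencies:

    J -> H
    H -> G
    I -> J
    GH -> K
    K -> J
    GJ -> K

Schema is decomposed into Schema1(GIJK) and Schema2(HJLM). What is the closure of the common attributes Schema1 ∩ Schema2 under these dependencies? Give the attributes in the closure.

Schema1 ∩ Schema2 = {J}.
J → H applies, adding H
H → G applies, adding G
GH → K applies, adding K
Closure: {GHJK}.

GHJK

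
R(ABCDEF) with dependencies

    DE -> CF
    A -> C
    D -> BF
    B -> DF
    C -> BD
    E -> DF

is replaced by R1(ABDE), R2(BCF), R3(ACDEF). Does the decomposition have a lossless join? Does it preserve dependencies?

Lossless test (chase): Rows 1 and 3 agree on DE; apply DE→CF and equate their CF entries. Rows 1 and 3 agree on D; apply D→BF and equate their BF entries. Rows 1 and 2 agree on B; apply B→DF and equate their DF entries. Row 1 is now all distinguished symbols — the join is lossless.
Dependency preservation: D → BF; B → DF; C → BD are not contained in any single fragment, but the restricted closure of each left-hand side across the fragments still reaches the right-hand side; the remaining FDs each lie inside some fragment. All dependencies are preserved.

lossless and dependency-preserving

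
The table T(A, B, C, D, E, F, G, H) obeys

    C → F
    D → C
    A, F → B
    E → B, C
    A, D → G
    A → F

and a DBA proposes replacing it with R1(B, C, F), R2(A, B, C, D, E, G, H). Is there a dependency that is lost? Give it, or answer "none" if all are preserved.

A → F

Check A → F: no single fragment contains all of {A, F}, and the restricted closure of {A} across the fragments never reaches {F}.
C → F is preserved.
D → C is preserved.
A, F → B is preserved.
E → B, C is preserved.
A, D → G is preserved.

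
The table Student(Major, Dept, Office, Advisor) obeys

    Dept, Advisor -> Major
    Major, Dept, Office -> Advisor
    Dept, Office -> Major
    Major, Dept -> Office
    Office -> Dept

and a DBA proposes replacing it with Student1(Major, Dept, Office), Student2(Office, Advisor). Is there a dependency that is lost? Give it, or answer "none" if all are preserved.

Check Dept, Advisor → Major: no single fragment contains all of {Major, Dept, Advisor}, and the restricted closure of {Dept, Advisor} across the fragments never reaches {Major}.
Major, Dept, Office → Advisor is preserved.
Dept, Office → Major is preserved.
Major, Dept → Office is preserved.
Office → Dept is preserved.

Dept, Advisor -> Major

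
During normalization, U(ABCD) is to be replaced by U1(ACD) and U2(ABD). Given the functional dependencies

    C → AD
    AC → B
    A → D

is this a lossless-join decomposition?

No

Common attributes: U1 ∩ U2 = {AD}.
No dependency enlarges {AD}, so (AD)⁺ = {AD}.
The closure contains neither all of U1 = {ACD} nor all of U2 = {ABD}, so the common attributes are not a superkey of either fragment. The join is lossy.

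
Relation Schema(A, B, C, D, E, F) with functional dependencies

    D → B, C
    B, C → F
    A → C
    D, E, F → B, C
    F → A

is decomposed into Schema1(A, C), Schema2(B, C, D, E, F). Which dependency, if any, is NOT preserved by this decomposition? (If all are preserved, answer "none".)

Check F → A: no single fragment contains all of {A, F}, and the restricted closure of {F} across the fragments never reaches {A}.
D → B, C is preserved.
B, C → F is preserved.
A → C is preserved.
D, E, F → B, C is preserved.

F → A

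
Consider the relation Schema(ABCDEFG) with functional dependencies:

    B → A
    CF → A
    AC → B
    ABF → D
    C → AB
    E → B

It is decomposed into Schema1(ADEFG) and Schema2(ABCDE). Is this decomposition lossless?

No

Common attributes: Schema1 ∩ Schema2 = {ADE}.
Closure of {ADE}: E → B applies, adding B. So (ADE)⁺ = {ABDE}.
The closure contains neither all of Schema1 = {ADEFG} nor all of Schema2 = {ABCDE}, so the common attributes are not a superkey of either fragment. The join is lossy.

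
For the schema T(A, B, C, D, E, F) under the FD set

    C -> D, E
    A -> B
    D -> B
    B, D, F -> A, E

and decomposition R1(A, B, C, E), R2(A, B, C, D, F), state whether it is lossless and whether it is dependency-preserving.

lossless but not dependency-preserving

Lossless test: (A, B, C)⁺ = {A, B, C, D, E}, which contains all of one fragment — lossless.
Dependency preservation: the restricted closure of {B, D, F} across the fragments never reaches {A, E}, so B, D, F → A, E cannot be enforced without a join — not preserved.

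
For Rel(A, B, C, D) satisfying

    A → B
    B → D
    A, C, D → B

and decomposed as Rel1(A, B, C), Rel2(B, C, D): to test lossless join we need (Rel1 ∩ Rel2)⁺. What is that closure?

B, C, D

Rel1 ∩ Rel2 = {B, C}.
B → D applies, adding D
Closure: {B, C, D}.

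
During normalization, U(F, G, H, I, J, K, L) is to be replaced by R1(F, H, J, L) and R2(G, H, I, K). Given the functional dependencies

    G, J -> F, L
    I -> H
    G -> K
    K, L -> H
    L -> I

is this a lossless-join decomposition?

Common attributes: R1 ∩ R2 = {H}.
No dependency enlarges {H}, so (H)⁺ = {H}.
The closure contains neither all of R1 = {F, H, J, L} nor all of R2 = {G, H, I, K}, so the common attributes are not a superkey of either fragment. The join is lossy.

No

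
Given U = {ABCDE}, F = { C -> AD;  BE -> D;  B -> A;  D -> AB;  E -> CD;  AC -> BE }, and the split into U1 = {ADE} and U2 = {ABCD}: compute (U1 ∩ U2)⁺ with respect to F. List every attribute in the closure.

ABD

U1 ∩ U2 = {AD}.
D → AB applies, adding B
Closure: {ABD}.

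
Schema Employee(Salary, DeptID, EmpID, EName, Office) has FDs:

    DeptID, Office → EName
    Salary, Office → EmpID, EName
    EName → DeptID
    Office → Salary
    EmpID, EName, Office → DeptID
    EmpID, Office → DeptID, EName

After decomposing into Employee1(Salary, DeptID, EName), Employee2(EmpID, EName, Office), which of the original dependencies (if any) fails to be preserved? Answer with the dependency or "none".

Office → Salary

Check Office → Salary: no single fragment contains all of {Salary, Office}, and the restricted closure of {Office} across the fragments never reaches {Salary}.
DeptID, Office → EName is preserved.
Salary, Office → EmpID, EName is preserved.
EName → DeptID is preserved.
EmpID, EName, Office → DeptID is preserved.
EmpID, Office → DeptID, EName is preserved.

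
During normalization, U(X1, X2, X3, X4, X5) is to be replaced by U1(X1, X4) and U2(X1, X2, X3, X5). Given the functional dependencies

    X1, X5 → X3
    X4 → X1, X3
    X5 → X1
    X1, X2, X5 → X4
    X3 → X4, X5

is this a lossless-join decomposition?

Common attributes: U1 ∩ U2 = {X1}.
No dependency enlarges {X1}, so (X1)⁺ = {X1}.
The closure contains neither all of U1 = {X1, X4} nor all of U2 = {X1, X2, X3, X5}, so the common attributes are not a superkey of either fragment. The join is lossy.

No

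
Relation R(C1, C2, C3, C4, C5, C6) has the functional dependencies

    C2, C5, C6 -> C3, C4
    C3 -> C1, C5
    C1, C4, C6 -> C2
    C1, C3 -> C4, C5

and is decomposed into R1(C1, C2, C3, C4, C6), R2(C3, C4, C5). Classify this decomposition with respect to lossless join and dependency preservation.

Lossless test: (C3, C4)⁺ = {C1, C3, C4, C5}, which contains all of one fragment — lossless.
Dependency preservation: the restricted closure of {C2, C5, C6} across the fragments never reaches {C3, C4}, so C2, C5, C6 → C3, C4 cannot be enforced without a join — not preserved.

lossless but not dependency-preserving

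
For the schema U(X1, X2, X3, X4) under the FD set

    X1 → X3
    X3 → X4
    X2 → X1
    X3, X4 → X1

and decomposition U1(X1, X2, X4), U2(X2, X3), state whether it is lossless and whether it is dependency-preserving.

Lossless test: (X2)⁺ = {X1, X2, X3, X4}, which contains all of one fragment — lossless.
Dependency preservation: the restricted closure of {X1} across the fragments never reaches {X3}, so X1 → X3 cannot be enforced without a join — not preserved.

lossless but not dependency-preserving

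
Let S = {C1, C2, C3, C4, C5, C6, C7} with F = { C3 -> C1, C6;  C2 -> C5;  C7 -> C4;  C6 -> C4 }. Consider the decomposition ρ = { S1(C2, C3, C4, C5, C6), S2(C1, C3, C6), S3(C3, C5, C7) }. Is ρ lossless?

No

Chase test. Columns are C1, C2, C3, C4, C5, C6, C7; row i has aⱼ where attribute j ∈ Si, else bᵢⱼ.
Initial tableau (one row per fragment):
  row 1: b11 a2 a3 a4 a5 a6 b17
  row 2: a1 b22 a3 b24 b25 a6 b27
  row 3: b31 b32 a3 b34 a5 b36 a7
Rows 1 and 2 agree on C3; apply C3→C1, C6 and equate their C1, C6 entries.
Rows 1 and 3 agree on C3; apply C3→C1, C6 and equate their C1, C6 entries.
Rows 1 and 2 agree on C6; apply C6→C4 and equate their C4 entries.
Rows 1 and 3 agree on C6; apply C6→C4 and equate their C4 entries.
No row becomes fully distinguished — the join is lossy.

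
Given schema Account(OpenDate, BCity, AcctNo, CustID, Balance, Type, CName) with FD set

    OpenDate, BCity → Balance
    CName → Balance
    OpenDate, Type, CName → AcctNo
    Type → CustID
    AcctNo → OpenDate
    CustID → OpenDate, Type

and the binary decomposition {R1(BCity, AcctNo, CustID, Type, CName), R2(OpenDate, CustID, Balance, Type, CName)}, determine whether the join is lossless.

Common attributes: R1 ∩ R2 = {CustID, Type, CName}.
Closure of {CustID, Type, CName}: CName → Balance applies, adding Balance; CustID → OpenDate, Type applies, adding OpenDate; OpenDate, Type, CName → AcctNo applies, adding AcctNo. So (CustID, Type, CName)⁺ = {OpenDate, AcctNo, CustID, Balance, Type, CName}.
This closure contains every attribute of R2, so R1 ∩ R2 → R2. The join is lossless.

Yes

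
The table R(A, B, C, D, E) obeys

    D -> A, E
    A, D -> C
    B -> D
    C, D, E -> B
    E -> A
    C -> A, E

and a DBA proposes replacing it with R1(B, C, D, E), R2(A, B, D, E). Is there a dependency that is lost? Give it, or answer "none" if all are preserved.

D → A, E lies within R2.
A, D → C: restricted closure across fragments reaches C.
B → D lies within R1.
C, D, E → B lies within R1.
E → A lies within R2.
C → A, E: restricted closure across fragments reaches A, E.
Every dependency is enforceable on the fragments, so the decomposition is dependency-preserving.

none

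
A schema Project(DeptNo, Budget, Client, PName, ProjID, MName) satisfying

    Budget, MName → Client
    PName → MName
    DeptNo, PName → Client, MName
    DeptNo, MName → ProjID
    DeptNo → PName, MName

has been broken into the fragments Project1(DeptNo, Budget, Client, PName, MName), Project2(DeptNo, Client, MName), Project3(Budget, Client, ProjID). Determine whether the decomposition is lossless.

No

Chase test. Columns are DeptNo, Budget, Client, PName, ProjID, MName; row i has aⱼ where attribute j ∈ Projecti, else bᵢⱼ.
Initial tableau (one row per fragment):
  row 1: a1 a2 a3 a4 b15 a6
  row 2: a1 b22 a3 b24 b25 a6
  row 3: b31 a2 a3 b34 a5 b36
Rows 1 and 2 agree on DeptNo, MName; apply DeptNo, MName→ProjID and equate their ProjID entries.
Rows 1 and 2 agree on DeptNo; apply DeptNo→PName, MName and equate their PName, MName entries.
No row becomes fully distinguished — the join is lossy.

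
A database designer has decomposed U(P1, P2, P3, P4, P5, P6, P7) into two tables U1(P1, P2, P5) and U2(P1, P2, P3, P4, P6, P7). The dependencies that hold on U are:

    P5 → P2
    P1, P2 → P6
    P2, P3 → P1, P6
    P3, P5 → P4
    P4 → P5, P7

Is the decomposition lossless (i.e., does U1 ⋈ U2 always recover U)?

No

Common attributes: U1 ∩ U2 = {P1, P2}.
Closure of {P1, P2}: P1, P2 → P6 applies, adding P6. So (P1, P2)⁺ = {P1, P2, P6}.
The closure contains neither all of U1 = {P1, P2, P5} nor all of U2 = {P1, P2, P3, P4, P6, P7}, so the common attributes are not a superkey of either fragment. The join is lossy.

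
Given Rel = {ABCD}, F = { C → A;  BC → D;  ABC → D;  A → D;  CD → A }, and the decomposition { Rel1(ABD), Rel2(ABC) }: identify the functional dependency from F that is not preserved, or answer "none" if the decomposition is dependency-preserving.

none

C → A lies within Rel2.
BC → D: restricted closure across fragments reaches D.
ABC → D: restricted closure across fragments reaches D.
A → D lies within Rel1.
CD → A: restricted closure across fragments reaches A.
Every dependency is enforceable on the fragments, so the decomposition is dependency-preserving.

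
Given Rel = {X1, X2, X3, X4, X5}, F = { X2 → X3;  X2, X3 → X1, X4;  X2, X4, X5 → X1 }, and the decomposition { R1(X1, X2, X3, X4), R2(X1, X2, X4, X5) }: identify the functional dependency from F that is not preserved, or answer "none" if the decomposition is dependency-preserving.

none

X2 → X3 lies within R1.
X2, X3 → X1, X4 lies within R1.
X2, X4, X5 → X1 lies within R2.
Every dependency is enforceable on the fragments, so the decomposition is dependency-preserving.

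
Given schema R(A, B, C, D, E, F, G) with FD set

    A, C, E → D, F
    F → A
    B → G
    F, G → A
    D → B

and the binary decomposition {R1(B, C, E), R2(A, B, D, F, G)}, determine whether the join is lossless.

Common attributes: R1 ∩ R2 = {B}.
Closure of {B}: B → G applies, adding G. So (B)⁺ = {B, G}.
The closure contains neither all of R1 = {B, C, E} nor all of R2 = {A, B, D, F, G}, so the common attributes are not a superkey of either fragment. The join is lossy.

No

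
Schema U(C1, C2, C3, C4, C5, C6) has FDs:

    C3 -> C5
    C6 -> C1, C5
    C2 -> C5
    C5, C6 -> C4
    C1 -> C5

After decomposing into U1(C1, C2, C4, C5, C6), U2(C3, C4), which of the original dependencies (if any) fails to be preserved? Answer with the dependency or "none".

C3 -> C5

Check C3 → C5: no single fragment contains all of {C3, C5}, and the restricted closure of {C3} across the fragments never reaches {C5}.
C6 → C1, C5 is preserved.
C2 → C5 is preserved.
C5, C6 → C4 is preserved.
C1 → C5 is preserved.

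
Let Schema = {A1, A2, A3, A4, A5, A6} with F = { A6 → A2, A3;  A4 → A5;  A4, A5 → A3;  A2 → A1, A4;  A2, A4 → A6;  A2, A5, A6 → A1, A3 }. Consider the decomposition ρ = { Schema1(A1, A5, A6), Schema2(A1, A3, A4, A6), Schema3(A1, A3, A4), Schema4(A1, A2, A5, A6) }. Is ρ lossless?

Yes

Chase test. Columns are A1, A2, A3, A4, A5, A6; row i has aⱼ where attribute j ∈ Schemai, else bᵢⱼ.
Initial tableau (one row per fragment):
  row 1: a1 b12 b13 b14 a5 a6
  row 2: a1 b22 a3 a4 b25 a6
  row 3: a1 b32 a3 a4 b35 b36
  row 4: a1 a2 b43 b44 a5 a6
Rows 1 and 2 agree on A6; apply A6→A2, A3 and equate their A2, A3 entries.
Rows 1 and 4 agree on A6; apply A6→A2, A3 and equate their A2, A3 entries.
Rows 2 and 3 agree on A4; apply A4→A5 and equate their A5 entries.
Rows 1 and 2 agree on A2; apply A2→A1, A4 and equate their A1, A4 entries.
Rows 1 and 4 agree on A2; apply A2→A1, A4 and equate their A1, A4 entries.
Rows 1 and 2 agree on A4; apply A4→A5 and equate their A5 entries.
Row 1 is now all distinguished symbols — the join is lossless.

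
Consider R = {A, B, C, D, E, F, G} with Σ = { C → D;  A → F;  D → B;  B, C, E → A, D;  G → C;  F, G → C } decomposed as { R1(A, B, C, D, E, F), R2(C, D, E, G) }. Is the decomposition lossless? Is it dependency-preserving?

lossless and dependency-preserving

Lossless test: (C, D, E)⁺ = {A, B, C, D, E, F}, which contains all of one fragment — lossless.
Dependency preservation: F, G → C is not contained in any single fragment, but the restricted closure of its left-hand side across the fragments still reaches the right-hand side; the remaining FDs each lie inside some fragment. All dependencies are preserved.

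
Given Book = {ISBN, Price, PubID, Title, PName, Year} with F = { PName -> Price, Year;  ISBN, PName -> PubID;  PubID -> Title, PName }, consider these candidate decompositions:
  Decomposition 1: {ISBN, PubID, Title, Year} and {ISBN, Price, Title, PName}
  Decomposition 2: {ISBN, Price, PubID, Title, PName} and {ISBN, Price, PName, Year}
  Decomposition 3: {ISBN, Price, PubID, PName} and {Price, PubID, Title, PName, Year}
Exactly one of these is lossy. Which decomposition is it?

Decomposition 1

Decomposition 1: common = {ISBN, Title}, closure = {ISBN, Title} → lossy.
Decomposition 2: common = {ISBN, Price, PName}, closure = {ISBN, Price, PubID, Title, PName, Year} → lossless.
Decomposition 3: common = {Price, PubID, PName}, closure = {Price, PubID, Title, PName, Year} → lossless.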